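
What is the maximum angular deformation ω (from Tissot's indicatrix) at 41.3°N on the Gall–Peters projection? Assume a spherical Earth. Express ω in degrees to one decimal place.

The Gall–Peters projection is cylindrical equal-area with φ₀ = 45°. For cylindrical equal-area with standard parallel φ₀, h = cos φ / cos φ₀ and k = cos φ₀ / cos φ, so h·k = 1.
At 41.3°: h = 1.062, k = 0.9412; principal scales a = 1.062, b = 0.9412.
sin(ω/2) = (a − b)/(a + b) = 0.1212/2.004 = 0.06050, so ω = 2 arcsin(0.06050) ≈ 6.9°.

6.9°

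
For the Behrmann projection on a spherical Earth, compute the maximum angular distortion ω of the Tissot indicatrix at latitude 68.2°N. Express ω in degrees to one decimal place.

The Behrmann projection is cylindrical equal-area with φ₀ = 30°. A cylindrical equal-area projection with standard parallel φ₀ has meridian scale h = cos φ / cos φ₀ and parallel scale k = cos φ₀ / cos φ (so areas are preserved, h·k = 1).
At 68.2°: h = 0.4288, k = 2.332; principal scales a = 2.332, b = 0.4288.
sin(ω/2) = (a − b)/(a + b) = 1.903/2.761 = 0.6894, so ω = 2 arcsin(0.6894) ≈ 87.2°.

87.2°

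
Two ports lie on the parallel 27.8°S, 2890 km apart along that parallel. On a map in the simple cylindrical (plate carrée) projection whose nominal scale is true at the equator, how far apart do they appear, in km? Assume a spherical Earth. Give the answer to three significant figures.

Plate carrée maps x = Rλ, y = Rφ. The meridian scale is h = 1 and the parallel scale is k = 1/cos φ = sec φ.
Along the parallel, k = sec 27.8° = 1/0.8846 = 1.130.
Map distance = 2890 × 1.130 ≈ 3270 km.

3270 km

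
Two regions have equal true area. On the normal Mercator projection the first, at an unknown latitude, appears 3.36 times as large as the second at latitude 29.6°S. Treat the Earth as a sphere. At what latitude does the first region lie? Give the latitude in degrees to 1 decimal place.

Mercator areal scale is sec²φ, so apparent-area ratio = sec²φ₁ / sec²φ₂ = cos²φ₂ / cos²φ₁.
cos²φ₂ / cos²φ₁ = 3.36  ⇒  cos φ₁ = cos 29.6° / √3.36 = 0.8695/1.833 = 0.4743.
φ₁ = arccos(0.4743) ≈ 61.7°.

61.7°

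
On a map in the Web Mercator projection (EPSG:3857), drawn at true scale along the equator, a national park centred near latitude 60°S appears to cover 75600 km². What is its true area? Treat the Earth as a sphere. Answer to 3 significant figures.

18900 km²

Mercator is conformal, so the point scale is isotropic: h = k = sec φ = 1/cos φ.
Areal scale = k² = sec²φ = 1/cos²(60°) = 1/0.5000² = 4.000.
True area = apparent / (areal scale) = 75600 / 4.000 ≈ 18900 km².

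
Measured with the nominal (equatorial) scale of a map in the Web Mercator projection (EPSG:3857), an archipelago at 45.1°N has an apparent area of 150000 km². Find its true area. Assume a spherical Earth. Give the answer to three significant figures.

74700 km²

The Mercator projection is conformal; its linear scale factor is the same in every direction and equals sec φ = 1/cos φ.
Areal scale = k² = sec²φ = 1/cos²(45.1°) = 1/0.7059² = 2.007.
True area = apparent / (areal scale) = 150000 / 2.007 ≈ 74700 km².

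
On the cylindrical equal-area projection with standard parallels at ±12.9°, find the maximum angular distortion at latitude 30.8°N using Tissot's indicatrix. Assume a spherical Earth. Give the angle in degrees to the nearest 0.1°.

14.5°

Cylindrical equal-area (φ₀ = 12.9°): h = cos φ / cos 12.9° along meridians, k = cos 12.9° / cos φ along parallels; h·k = 1.
At 30.8°: h = 0.8812, k = 1.135; principal scales a = 1.135, b = 0.8812.
sin(ω/2) = (a − b)/(a + b) = 0.2536/2.016 = 0.1258, so ω = 2 arcsin(0.1258) ≈ 14.5°.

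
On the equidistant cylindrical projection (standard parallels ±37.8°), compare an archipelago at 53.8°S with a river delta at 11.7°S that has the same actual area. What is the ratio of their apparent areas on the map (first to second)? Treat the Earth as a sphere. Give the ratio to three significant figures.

1.66

The equidistant cylindrical projection with φ₀ = 37.8° has h = 1 (meridians true) and k = cos φ₀ / cos φ along parallels.
Areal scale at 53.8°: h·k = 1.000 × 1.338 = 1.338.
Areal scale at 11.7°: h·k = 1.000 × 0.8069 = 0.8069.
Ratio = 1.338/0.8069 ≈ 1.66.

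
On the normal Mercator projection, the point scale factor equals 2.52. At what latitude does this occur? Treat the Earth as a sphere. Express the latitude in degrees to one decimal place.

Mercator scale is k = sec φ = 1/cos φ.
1/cos φ = 2.52  ⇒  cos φ = 0.3968  ⇒  φ = arccos(0.3968) ≈ 66.6°.

66.6°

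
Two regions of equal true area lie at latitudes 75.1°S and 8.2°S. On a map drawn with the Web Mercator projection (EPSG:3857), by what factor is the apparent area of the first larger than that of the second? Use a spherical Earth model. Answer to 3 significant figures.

Mercator areal scale is sec²φ.
At 75.1°: sec²(75.1°) = 1/0.2571² = 15.12.
At 8.2°: sec²(8.2°) = 1/0.9898² = 1.021.
Ratio = 15.12/1.021 = cos²(8.2°)/cos²(75.1°) ≈ 14.8.

14.8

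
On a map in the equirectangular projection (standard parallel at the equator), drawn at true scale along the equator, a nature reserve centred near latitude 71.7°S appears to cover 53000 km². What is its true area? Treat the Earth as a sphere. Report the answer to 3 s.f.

Plate carrée maps x = Rλ, y = Rφ. The meridian scale is h = 1 and the parallel scale is k = 1/cos φ = sec φ.
Areal scale = h·k = 1 × sec φ; at 71.7°, h = 1.000, k = 3.185, so h·k = 3.185.
True area = apparent / (areal scale) = 53000 / 3.185 ≈ 16600 km².

16600 km²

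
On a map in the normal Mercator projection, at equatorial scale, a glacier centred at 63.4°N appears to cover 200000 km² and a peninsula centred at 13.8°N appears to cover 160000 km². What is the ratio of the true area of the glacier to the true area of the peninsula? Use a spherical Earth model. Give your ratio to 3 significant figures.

0.266

On Mercator the areal scale is sec²φ, so true area = apparent × cos²φ.
True area of glacier: 200000 × cos²(63.4°) = 200000 × 0.2005 = 40100 km².
True area of peninsula: 160000 × cos²(13.8°) = 160000 × 0.9431 = 150900 km².
Ratio = 40100 / 150900 ≈ 0.266.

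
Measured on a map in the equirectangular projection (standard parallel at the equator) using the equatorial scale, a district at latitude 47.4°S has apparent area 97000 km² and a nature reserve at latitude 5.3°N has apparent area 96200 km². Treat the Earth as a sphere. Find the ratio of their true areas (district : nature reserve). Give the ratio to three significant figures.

Plate carrée has h = 1 and k = sec φ, giving areal scale sec φ; true area = (apparent area) · cos φ.
True area of district: 97000 × cos(47.4°) = 97000 × 0.6769 = 65660 km².
True area of nature reserve: 96200 × cos(5.3°) = 96200 × 0.9957 = 95790 km².
Ratio = 65660 / 95790 ≈ 0.685.

0.685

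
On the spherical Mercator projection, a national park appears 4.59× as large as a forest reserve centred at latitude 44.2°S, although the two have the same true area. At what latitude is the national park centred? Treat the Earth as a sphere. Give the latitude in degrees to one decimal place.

70.5°

For equal true areas on Mercator, apparent areas scale as sec²φ, so the ratio is cos²φ₂ / cos²φ₁.
cos²φ₂ / cos²φ₁ = 4.59  ⇒  cos φ₁ = cos 44.2° / √4.59 = 0.7169/2.142 = 0.3346.
φ₁ = arccos(0.3346) ≈ 70.5°.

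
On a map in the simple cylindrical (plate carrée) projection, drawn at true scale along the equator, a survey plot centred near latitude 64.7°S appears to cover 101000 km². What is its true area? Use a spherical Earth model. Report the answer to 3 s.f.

43200 km²

In the plate carrée (x = Rλ, y = Rφ), meridians are true-scale (h = 1) and parallels are stretched by k = sec φ.
Areal scale = h·k = 1 × sec φ; at 64.7°, h = 1.000, k = 2.340, so h·k = 2.340.
True area = apparent / (areal scale) = 101000 / 2.340 ≈ 43200 km².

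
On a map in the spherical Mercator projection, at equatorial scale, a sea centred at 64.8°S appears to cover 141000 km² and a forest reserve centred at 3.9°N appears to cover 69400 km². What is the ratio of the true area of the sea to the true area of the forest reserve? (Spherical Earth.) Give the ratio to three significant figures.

0.370

Mercator's areal exaggeration is sec²φ; hence true area = (apparent area) · cos²φ.
True area of sea: 141000 × cos²(64.8°) = 141000 × 0.1813 = 25560 km².
True area of forest reserve: 69400 × cos²(3.9°) = 69400 × 0.9954 = 69080 km².
Ratio = 25560 / 69080 ≈ 0.370.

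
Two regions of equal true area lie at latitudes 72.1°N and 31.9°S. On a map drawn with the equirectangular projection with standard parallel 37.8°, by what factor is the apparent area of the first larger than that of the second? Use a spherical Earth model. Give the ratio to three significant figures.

The equidistant cylindrical projection with φ₀ = 37.8° has h = 1 (meridians true) and k = cos φ₀ / cos φ along parallels.
Areal scale at 72.1°: h·k = 1.000 × 2.571 = 2.571.
Areal scale at 31.9°: h·k = 1.000 × 0.9307 = 0.9307.
Ratio = 2.571/0.9307 ≈ 2.76.

2.76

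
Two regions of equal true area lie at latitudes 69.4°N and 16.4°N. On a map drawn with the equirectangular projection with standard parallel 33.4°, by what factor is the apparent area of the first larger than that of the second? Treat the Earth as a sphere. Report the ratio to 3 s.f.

2.73

The equidistant cylindrical projection with φ₀ = 33.4° has h = 1 (meridians true) and k = cos φ₀ / cos φ along parallels.
Areal scale at 69.4°: h·k = 1.000 × 2.373 = 2.373.
Areal scale at 16.4°: h·k = 1.000 × 0.8703 = 0.8703.
Ratio = 2.373/0.8703 ≈ 2.73.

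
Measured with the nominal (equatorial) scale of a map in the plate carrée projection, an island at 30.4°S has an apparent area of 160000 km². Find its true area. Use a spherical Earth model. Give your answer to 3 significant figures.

Plate carrée maps x = Rλ, y = Rφ. The meridian scale is h = 1 and the parallel scale is k = 1/cos φ = sec φ.
Areal scale = h·k = 1 × sec φ; at 30.4°, h = 1.000, k = 1.159, so h·k = 1.159.
True area = apparent / (areal scale) = 160000 / 1.159 ≈ 138000 km².

138000 km²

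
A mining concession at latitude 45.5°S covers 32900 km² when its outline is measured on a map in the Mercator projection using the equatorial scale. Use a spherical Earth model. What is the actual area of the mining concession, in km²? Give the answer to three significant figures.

The Mercator projection is conformal; its linear scale factor is the same in every direction and equals sec φ = 1/cos φ.
Areal scale = k² = sec²φ = 1/cos²(45.5°) = 1/0.7009² = 2.036.
True area = apparent / (areal scale) = 32900 / 2.036 ≈ 16200 km².

16200 km²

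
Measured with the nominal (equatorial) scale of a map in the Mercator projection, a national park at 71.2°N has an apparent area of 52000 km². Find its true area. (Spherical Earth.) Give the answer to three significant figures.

Mercator is conformal, so the point scale is isotropic: h = k = sec φ = 1/cos φ.
Areal scale = k² = sec²φ = 1/cos²(71.2°) = 1/0.3223² = 9.629.
True area = apparent / (areal scale) = 52000 / 9.629 ≈ 5400 km².

5400 km²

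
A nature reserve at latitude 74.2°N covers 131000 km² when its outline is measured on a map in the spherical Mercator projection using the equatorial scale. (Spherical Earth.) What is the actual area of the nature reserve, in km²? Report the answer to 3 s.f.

Mercator is conformal, so the point scale is isotropic: h = k = sec φ = 1/cos φ.
Areal scale = k² = sec²φ = 1/cos²(74.2°) = 1/0.2723² = 13.49.
True area = apparent / (areal scale) = 131000 / 13.49 ≈ 9710 km².

9710 km²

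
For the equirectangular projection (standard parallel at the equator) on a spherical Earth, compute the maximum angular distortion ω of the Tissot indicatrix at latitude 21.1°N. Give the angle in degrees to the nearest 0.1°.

4.0°

In the plate carrée (x = Rλ, y = Rφ), meridians are true-scale (h = 1) and parallels are stretched by k = sec φ.
At 21.1°: h = 1.000, k = 1.072; principal scales a = 1.072, b = 1.000.
sin(ω/2) = (a − b)/(a + b) = 0.07186/2.072 = 0.03469, so ω = 2 arcsin(0.03469) ≈ 4.0°.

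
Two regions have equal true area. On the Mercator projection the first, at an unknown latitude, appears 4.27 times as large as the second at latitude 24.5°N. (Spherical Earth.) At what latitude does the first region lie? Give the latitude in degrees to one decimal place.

Mercator areal scale is sec²φ, so apparent-area ratio = sec²φ₁ / sec²φ₂ = cos²φ₂ / cos²φ₁.
cos²φ₂ / cos²φ₁ = 4.27  ⇒  cos φ₁ = cos 24.5° / √4.27 = 0.9100/2.066 = 0.4404.
φ₁ = arccos(0.4404) ≈ 63.9°.

63.9°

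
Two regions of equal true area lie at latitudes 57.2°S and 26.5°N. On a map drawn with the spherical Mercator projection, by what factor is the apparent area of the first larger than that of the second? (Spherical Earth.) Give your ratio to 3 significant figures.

2.73

On Mercator, area is exaggerated by sec²φ = 1/cos²φ.
At 57.2°: sec²(57.2°) = 1/0.5417² = 3.408.
At 26.5°: sec²(26.5°) = 1/0.8949² = 1.249.
Ratio = 3.408/1.249 = cos²(26.5°)/cos²(57.2°) ≈ 2.73.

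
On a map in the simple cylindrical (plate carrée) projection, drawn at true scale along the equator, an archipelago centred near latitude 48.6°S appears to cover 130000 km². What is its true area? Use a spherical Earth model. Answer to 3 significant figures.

86000 km²

For the equirectangular projection with φ₀ = 0 (plate carrée), h = 1 along meridians and k = sec φ along parallels.
Areal scale = h·k = 1 × sec φ; at 48.6°, h = 1.000, k = 1.512, so h·k = 1.512.
True area = apparent / (areal scale) = 130000 / 1.512 ≈ 86000 km².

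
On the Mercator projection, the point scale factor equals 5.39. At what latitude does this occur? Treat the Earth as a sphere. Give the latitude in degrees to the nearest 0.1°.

Mercator scale is k = sec φ = 1/cos φ.
1/cos φ = 5.39  ⇒  cos φ = 0.1855  ⇒  φ = arccos(0.1855) ≈ 79.3°.

79.3°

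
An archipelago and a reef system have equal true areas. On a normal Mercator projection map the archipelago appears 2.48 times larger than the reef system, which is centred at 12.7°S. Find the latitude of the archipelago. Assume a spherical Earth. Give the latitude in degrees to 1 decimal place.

On Mercator, (apparent₁)/(apparent₂) = sec²φ₁ / sec²φ₂ when true areas are equal.
cos²φ₂ / cos²φ₁ = 2.48  ⇒  cos φ₁ = cos 12.7° / √2.48 = 0.9755/1.575 = 0.6195.
φ₁ = arccos(0.6195) ≈ 51.7°.

51.7°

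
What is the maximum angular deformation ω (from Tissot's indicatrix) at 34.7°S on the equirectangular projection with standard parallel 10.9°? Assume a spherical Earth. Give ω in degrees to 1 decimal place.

10.2°

With standard parallel φ₀ = 10.9°, the equirectangular projection gives x = Rλ cos φ₀, y = Rφ, so h = 1 and k = cos 10.9° / cos φ.
At 34.7°: h = 1.000, k = 1.194; principal scales a = 1.194, b = 1.000.
sin(ω/2) = (a − b)/(a + b) = 0.1944/2.194 = 0.08858, so ω = 2 arcsin(0.08858) ≈ 10.2°.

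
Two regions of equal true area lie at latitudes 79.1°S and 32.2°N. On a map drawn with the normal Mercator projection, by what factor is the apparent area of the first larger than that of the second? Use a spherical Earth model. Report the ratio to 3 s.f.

20.0

Mercator is conformal with k = sec φ, so areal scale = k² = sec²φ.
At 79.1°: sec²(79.1°) = 1/0.1891² = 27.97.
At 32.2°: sec²(32.2°) = 1/0.8462² = 1.397.
Ratio = 27.97/1.397 = cos²(32.2°)/cos²(79.1°) ≈ 20.0.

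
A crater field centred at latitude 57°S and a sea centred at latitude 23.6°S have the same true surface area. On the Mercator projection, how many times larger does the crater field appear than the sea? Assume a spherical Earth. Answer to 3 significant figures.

Mercator is conformal with k = sec φ, so areal scale = k² = sec²φ.
At 57°: sec²(57°) = 1/0.5446² = 3.371.
At 23.6°: sec²(23.6°) = 1/0.9164² = 1.191.
Ratio = 3.371/1.191 = cos²(23.6°)/cos²(57°) ≈ 2.83.

2.83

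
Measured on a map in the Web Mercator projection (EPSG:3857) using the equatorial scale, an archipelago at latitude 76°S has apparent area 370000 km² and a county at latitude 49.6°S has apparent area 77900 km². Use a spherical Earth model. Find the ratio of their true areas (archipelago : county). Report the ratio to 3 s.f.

0.662

On Mercator the areal scale is sec²φ, so true area = apparent × cos²φ.
True area of archipelago: 370000 × cos²(76°) = 370000 × 0.05853 = 21650 km².
True area of county: 77900 × cos²(49.6°) = 77900 × 0.4201 = 32720 km².
Ratio = 21650 / 32720 ≈ 0.662.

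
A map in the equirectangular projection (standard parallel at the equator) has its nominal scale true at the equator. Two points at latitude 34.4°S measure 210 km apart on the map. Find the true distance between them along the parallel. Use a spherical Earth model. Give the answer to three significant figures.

Plate carrée maps x = Rλ, y = Rφ. The meridian scale is h = 1 and the parallel scale is k = 1/cos φ = sec φ.
Along the parallel at 34.4°, map distances are exaggerated by k = sec 34.4° = 1.212.
True distance = 210 / 1.212 = 210 × cos 34.4° ≈ 173 km.

173 km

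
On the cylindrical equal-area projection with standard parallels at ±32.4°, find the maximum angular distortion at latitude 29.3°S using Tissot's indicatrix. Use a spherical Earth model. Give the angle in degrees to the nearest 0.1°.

3.7°

Cylindrical equal-area (φ₀ = 32.4°): h = cos φ / cos 32.4° along meridians, k = cos 32.4° / cos φ along parallels; h·k = 1.
At 29.3°: h = 1.033, k = 0.9682; principal scales a = 1.033, b = 0.9682.
sin(ω/2) = (a − b)/(a + b) = 0.06467/2.001 = 0.03232, so ω = 2 arcsin(0.03232) ≈ 3.7°.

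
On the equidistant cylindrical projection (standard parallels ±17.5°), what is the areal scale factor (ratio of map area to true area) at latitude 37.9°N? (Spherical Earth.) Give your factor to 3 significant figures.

1.21

The equidistant cylindrical projection with φ₀ = 17.5° has h = 1 (meridians true) and k = cos φ₀ / cos φ along parallels.
Areal scale = h·k = 1 × cos φ₀ / cos φ; at 37.9°, h = 1.000, k = 1.209, so h·k = 1.209.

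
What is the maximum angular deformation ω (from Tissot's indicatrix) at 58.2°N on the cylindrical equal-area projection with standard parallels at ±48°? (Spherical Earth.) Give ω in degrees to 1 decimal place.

27.1°

A cylindrical equal-area projection with standard parallel φ₀ has meridian scale h = cos φ / cos φ₀ and parallel scale k = cos φ₀ / cos φ (so areas are preserved, h·k = 1).
At 58.2°: h = 0.7875, k = 1.270; principal scales a = 1.270, b = 0.7875.
sin(ω/2) = (a − b)/(a + b) = 0.4823/2.057 = 0.2344, so ω = 2 arcsin(0.2344) ≈ 27.1°.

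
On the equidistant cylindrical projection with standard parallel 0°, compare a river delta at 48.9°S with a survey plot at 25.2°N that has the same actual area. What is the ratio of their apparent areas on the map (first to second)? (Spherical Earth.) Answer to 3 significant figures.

1.38

Plate carrée maps x = Rλ, y = Rφ. The meridian scale is h = 1 and the parallel scale is k = 1/cos φ = sec φ.
Areal scale at 48.9°: h·k = 1.000 × 1.521 = 1.521.
Areal scale at 25.2°: h·k = 1.000 × 1.105 = 1.105.
Ratio = 1.521/1.105 ≈ 1.38.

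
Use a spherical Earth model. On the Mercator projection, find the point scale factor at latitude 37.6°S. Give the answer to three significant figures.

Mercator is conformal, so the point scale is isotropic: h = k = sec φ = 1/cos φ.
k = 1/cos 37.6° = 1/0.7923 = 1.262.

1.26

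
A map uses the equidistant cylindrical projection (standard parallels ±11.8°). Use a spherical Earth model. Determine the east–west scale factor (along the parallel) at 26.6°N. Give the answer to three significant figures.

1.09

In the equirectangular projection with standard parallel φ₀ = 11.8° (x = Rλ cos φ₀, y = Rφ), meridians are true-scale (h = 1) and the parallel scale is k = cos φ₀ / cos φ.
k = cos 11.8° / cos 26.6° = 0.9789/0.8942 = 1.095.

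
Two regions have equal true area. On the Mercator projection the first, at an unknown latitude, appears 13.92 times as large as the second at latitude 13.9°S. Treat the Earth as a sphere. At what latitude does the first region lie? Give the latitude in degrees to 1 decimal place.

74.9°

For equal true areas on Mercator, apparent areas scale as sec²φ, so the ratio is cos²φ₂ / cos²φ₁.
cos²φ₂ / cos²φ₁ = 13.92  ⇒  cos φ₁ = cos 13.9° / √13.92 = 0.9707/3.731 = 0.2602.
φ₁ = arccos(0.2602) ≈ 74.9°.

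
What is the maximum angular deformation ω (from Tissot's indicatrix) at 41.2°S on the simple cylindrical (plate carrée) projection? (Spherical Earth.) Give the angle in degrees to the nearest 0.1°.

16.2°

Plate carrée maps x = Rλ, y = Rφ. The meridian scale is h = 1 and the parallel scale is k = 1/cos φ = sec φ.
At 41.2°: h = 1.000, k = 1.329; principal scales a = 1.329, b = 1.000.
sin(ω/2) = (a − b)/(a + b) = 0.3291/2.329 = 0.1413, so ω = 2 arcsin(0.1413) ≈ 16.2°.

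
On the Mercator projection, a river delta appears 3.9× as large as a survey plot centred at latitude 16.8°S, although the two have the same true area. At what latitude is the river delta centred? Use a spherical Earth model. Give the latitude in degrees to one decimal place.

61.0°

For equal true areas on Mercator, apparent areas scale as sec²φ, so the ratio is cos²φ₂ / cos²φ₁.
cos²φ₂ / cos²φ₁ = 3.9  ⇒  cos φ₁ = cos 16.8° / √3.9 = 0.9573/1.975 = 0.4848.
φ₁ = arccos(0.4848) ≈ 61.0°.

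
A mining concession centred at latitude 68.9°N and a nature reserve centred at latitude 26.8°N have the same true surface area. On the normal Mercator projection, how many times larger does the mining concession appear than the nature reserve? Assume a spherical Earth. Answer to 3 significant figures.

Mercator areal scale is sec²φ.
At 68.9°: sec²(68.9°) = 1/0.3600² = 7.716.
At 26.8°: sec²(26.8°) = 1/0.8926² = 1.255.
Ratio = 7.716/1.255 = cos²(26.8°)/cos²(68.9°) ≈ 6.15.

6.15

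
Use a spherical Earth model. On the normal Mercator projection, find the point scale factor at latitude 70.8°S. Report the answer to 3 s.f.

The Mercator projection is conformal; its linear scale factor is the same in every direction and equals sec φ = 1/cos φ.
k = 1/cos 70.8° = 1/0.3289 = 3.041.

3.04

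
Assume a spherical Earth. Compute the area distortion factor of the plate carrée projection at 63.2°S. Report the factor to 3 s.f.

Plate carrée maps x = Rλ, y = Rφ. The meridian scale is h = 1 and the parallel scale is k = 1/cos φ = sec φ.
Areal scale = h·k = 1 × sec φ; at 63.2°, h = 1.000, k = 2.218, so h·k = 2.218.

2.22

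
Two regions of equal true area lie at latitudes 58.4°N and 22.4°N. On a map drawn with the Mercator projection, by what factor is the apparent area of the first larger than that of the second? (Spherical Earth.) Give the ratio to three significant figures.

3.11

On Mercator, area is exaggerated by sec²φ = 1/cos²φ.
At 58.4°: sec²(58.4°) = 1/0.5240² = 3.642.
At 22.4°: sec²(22.4°) = 1/0.9245² = 1.170.
Ratio = 3.642/1.170 = cos²(22.4°)/cos²(58.4°) ≈ 3.11.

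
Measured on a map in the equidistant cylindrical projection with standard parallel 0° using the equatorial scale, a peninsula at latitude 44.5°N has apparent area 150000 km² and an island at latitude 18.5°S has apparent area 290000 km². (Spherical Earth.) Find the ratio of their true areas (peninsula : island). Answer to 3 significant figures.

Plate carrée has h = 1 and k = sec φ, giving areal scale sec φ; true area = (apparent area) · cos φ.
True area of peninsula: 150000 × cos(44.5°) = 150000 × 0.7133 = 107000 km².
True area of island: 290000 × cos(18.5°) = 290000 × 0.9483 = 275000 km².
Ratio = 107000 / 275000 ≈ 0.389.

0.389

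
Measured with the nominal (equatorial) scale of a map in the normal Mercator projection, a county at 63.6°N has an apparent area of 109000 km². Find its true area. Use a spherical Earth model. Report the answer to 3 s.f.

21500 km²

For Mercator, h = k = sec φ (a conformal cylindrical projection has a single point scale, 1/cos φ).
Areal scale = k² = sec²φ = 1/cos²(63.6°) = 1/0.4446² = 5.058.
True area = apparent / (areal scale) = 109000 / 5.058 ≈ 21500 km².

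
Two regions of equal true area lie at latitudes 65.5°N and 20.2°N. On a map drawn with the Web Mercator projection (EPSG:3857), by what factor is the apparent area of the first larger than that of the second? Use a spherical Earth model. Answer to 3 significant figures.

On Mercator, area is exaggerated by sec²φ = 1/cos²φ.
At 65.5°: sec²(65.5°) = 1/0.4147² = 5.815.
At 20.2°: sec²(20.2°) = 1/0.9385² = 1.135.
Ratio = 5.815/1.135 = cos²(20.2°)/cos²(65.5°) ≈ 5.12.

5.12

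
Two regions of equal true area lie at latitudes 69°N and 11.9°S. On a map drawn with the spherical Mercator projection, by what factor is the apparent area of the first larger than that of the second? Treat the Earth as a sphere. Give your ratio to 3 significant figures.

7.46

On Mercator, area is exaggerated by sec²φ = 1/cos²φ.
At 69°: sec²(69°) = 1/0.3584² = 7.786.
At 11.9°: sec²(11.9°) = 1/0.9785² = 1.044.
Ratio = 7.786/1.044 = cos²(11.9°)/cos²(69°) ≈ 7.46.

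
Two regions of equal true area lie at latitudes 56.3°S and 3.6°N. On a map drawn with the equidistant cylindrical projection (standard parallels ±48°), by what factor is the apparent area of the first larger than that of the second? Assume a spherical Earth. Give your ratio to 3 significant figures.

1.80

With standard parallel φ₀ = 48°, the equirectangular projection gives x = Rλ cos φ₀, y = Rφ, so h = 1 and k = cos 48° / cos φ.
Areal scale at 56.3°: h·k = 1.000 × 1.206 = 1.206.
Areal scale at 3.6°: h·k = 1.000 × 0.6705 = 0.6705.
Ratio = 1.206/0.6705 ≈ 1.80.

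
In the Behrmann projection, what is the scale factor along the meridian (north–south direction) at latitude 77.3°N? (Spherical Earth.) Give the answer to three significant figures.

The Behrmann projection is cylindrical equal-area with φ₀ = 30°. For cylindrical equal-area with standard parallel φ₀, h = cos φ / cos φ₀ and k = cos φ₀ / cos φ, so h·k = 1.
h = cos 77.3° / cos 30° = 0.2198/0.8660 = 0.2539.

0.254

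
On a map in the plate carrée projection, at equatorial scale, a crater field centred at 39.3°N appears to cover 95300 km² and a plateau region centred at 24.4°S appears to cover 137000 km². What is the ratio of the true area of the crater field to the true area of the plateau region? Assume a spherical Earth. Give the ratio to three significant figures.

0.591

On the plate carrée, areal scale = h·k = 1 × sec φ, so true area = apparent × cos φ.
True area of crater field: 95300 × cos(39.3°) = 95300 × 0.7738 = 73750 km².
True area of plateau region: 137000 × cos(24.4°) = 137000 × 0.9107 = 124800 km².
Ratio = 73750 / 124800 ≈ 0.591.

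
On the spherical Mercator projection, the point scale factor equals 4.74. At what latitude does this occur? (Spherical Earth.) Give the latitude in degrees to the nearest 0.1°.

Mercator scale is k = sec φ = 1/cos φ.
1/cos φ = 4.74  ⇒  cos φ = 0.2110  ⇒  φ = arccos(0.2110) ≈ 77.8°.

77.8°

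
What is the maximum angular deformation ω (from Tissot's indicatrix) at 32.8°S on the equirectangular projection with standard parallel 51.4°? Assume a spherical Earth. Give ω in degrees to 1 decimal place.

17.0°

With standard parallel φ₀ = 51.4°, the equirectangular projection gives x = Rλ cos φ₀, y = Rφ, so h = 1 and k = cos 51.4° / cos φ.
At 32.8°: h = 1.000, k = 0.7422; principal scales a = 1.000, b = 0.7422.
sin(ω/2) = (a − b)/(a + b) = 0.2578/1.742 = 0.1480, so ω = 2 arcsin(0.1480) ≈ 17.0°.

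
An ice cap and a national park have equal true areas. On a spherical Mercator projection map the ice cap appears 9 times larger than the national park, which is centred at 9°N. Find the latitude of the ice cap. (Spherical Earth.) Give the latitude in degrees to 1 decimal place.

Mercator areal scale is sec²φ, so apparent-area ratio = sec²φ₁ / sec²φ₂ = cos²φ₂ / cos²φ₁.
cos²φ₂ / cos²φ₁ = 9  ⇒  cos φ₁ = cos 9° / √9 = 0.9877/3.000 = 0.3292.
φ₁ = arccos(0.3292) ≈ 70.8°.

70.8°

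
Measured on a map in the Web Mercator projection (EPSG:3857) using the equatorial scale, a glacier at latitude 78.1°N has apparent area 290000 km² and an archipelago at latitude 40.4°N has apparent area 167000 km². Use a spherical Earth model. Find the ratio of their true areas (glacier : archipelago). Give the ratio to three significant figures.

Since Mercator area scale is 1/cos²φ, the true area equals the apparent area multiplied by cos²φ.
True area of glacier: 290000 × cos²(78.1°) = 290000 × 0.04252 = 12330 km².
True area of archipelago: 167000 × cos²(40.4°) = 167000 × 0.5799 = 96850 km².
Ratio = 12330 / 96850 ≈ 0.127.

0.127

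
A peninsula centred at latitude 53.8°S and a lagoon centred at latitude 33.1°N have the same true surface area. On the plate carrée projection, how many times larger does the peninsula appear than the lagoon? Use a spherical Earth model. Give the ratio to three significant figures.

1.42

For the equirectangular projection with φ₀ = 0 (plate carrée), h = 1 along meridians and k = sec φ along parallels.
Areal scale at 53.8°: h·k = 1.000 × 1.693 = 1.693.
Areal scale at 33.1°: h·k = 1.000 × 1.194 = 1.194.
Ratio = 1.693/1.194 ≈ 1.42.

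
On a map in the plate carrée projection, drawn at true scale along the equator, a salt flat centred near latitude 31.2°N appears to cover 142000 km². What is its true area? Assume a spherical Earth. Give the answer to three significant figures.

For the equirectangular projection with φ₀ = 0 (plate carrée), h = 1 along meridians and k = sec φ along parallels.
Areal scale = h·k = 1 × sec φ; at 31.2°, h = 1.000, k = 1.169, so h·k = 1.169.
True area = apparent / (areal scale) = 142000 / 1.169 ≈ 121000 km².

121000 km²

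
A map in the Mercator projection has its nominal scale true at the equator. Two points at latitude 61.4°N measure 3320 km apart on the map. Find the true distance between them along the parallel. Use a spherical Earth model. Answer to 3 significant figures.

For Mercator, h = k = sec φ (a conformal cylindrical projection has a single point scale, 1/cos φ).
Along the parallel at 61.4°, map distances are exaggerated by k = sec 61.4° = 2.089.
True distance = 3320 / 2.089 = 3320 × cos 61.4° ≈ 1590 km.

1590 km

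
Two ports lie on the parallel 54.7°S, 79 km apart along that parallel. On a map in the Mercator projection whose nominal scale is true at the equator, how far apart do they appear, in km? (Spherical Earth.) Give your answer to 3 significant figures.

137 km

For Mercator, h = k = sec φ (a conformal cylindrical projection has a single point scale, 1/cos φ).
Along the parallel, k = sec 54.7° = 1/0.5779 = 1.731.
Map distance = 79 × 1.731 ≈ 137 km.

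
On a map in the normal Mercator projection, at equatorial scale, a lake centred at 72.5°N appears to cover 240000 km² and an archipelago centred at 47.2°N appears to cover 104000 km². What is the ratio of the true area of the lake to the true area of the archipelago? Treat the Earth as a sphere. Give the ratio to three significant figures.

On Mercator the areal scale is sec²φ, so true area = apparent × cos²φ.
True area of lake: 240000 × cos²(72.5°) = 240000 × 0.09042 = 21700 km².
True area of archipelago: 104000 × cos²(47.2°) = 104000 × 0.4616 = 48010 km².
Ratio = 21700 / 48010 ≈ 0.452.

0.452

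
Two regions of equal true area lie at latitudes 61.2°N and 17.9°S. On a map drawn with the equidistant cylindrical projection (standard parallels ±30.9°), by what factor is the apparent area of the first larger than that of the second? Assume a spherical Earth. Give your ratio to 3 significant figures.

With standard parallel φ₀ = 30.9°, the equirectangular projection gives x = Rλ cos φ₀, y = Rφ, so h = 1 and k = cos 30.9° / cos φ.
Areal scale at 61.2°: h·k = 1.000 × 1.781 = 1.781.
Areal scale at 17.9°: h·k = 1.000 × 0.9017 = 0.9017.
Ratio = 1.781/0.9017 ≈ 1.98.

1.98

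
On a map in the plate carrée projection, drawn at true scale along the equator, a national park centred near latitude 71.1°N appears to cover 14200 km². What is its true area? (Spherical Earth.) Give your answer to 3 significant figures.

For the equirectangular projection with φ₀ = 0 (plate carrée), h = 1 along meridians and k = sec φ along parallels.
Areal scale = h·k = 1 × sec φ; at 71.1°, h = 1.000, k = 3.087, so h·k = 3.087.
True area = apparent / (areal scale) = 14200 / 3.087 ≈ 4600 km².

4600 km²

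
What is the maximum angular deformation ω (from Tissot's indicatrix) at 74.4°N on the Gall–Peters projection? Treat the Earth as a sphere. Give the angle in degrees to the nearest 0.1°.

Gall–Peters is a cylindrical equal-area projection with standard parallels at ±45°. Cylindrical equal-area (φ₀ = 45°): h = cos φ / cos 45° along meridians, k = cos 45° / cos φ along parallels; h·k = 1.
At 74.4°: h = 0.3803, k = 2.629; principal scales a = 2.629, b = 0.3803.
sin(ω/2) = (a − b)/(a + b) = 2.249/3.010 = 0.7473, so ω = 2 arcsin(0.7473) ≈ 96.7°.

96.7°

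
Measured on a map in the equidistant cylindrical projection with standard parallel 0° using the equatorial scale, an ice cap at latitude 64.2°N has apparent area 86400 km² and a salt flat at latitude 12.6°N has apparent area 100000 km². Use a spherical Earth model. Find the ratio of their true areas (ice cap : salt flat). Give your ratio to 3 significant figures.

Plate carrée has h = 1 and k = sec φ, giving areal scale sec φ; true area = (apparent area) · cos φ.
True area of ice cap: 86400 × cos(64.2°) = 86400 × 0.4352 = 37600 km².
True area of salt flat: 100000 × cos(12.6°) = 100000 × 0.9759 = 97590 km².
Ratio = 37600 / 97590 ≈ 0.385.

0.385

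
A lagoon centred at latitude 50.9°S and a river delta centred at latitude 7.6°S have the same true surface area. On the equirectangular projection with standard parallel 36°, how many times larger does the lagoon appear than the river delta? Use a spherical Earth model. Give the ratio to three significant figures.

1.57

In the equirectangular projection with standard parallel φ₀ = 36° (x = Rλ cos φ₀, y = Rφ), meridians are true-scale (h = 1) and the parallel scale is k = cos φ₀ / cos φ.
Areal scale at 50.9°: h·k = 1.000 × 1.283 = 1.283.
Areal scale at 7.6°: h·k = 1.000 × 0.8162 = 0.8162.
Ratio = 1.283/0.8162 ≈ 1.57.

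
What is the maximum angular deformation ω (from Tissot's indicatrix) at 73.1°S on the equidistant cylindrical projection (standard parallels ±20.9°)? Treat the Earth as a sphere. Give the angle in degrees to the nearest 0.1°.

63.4°

The equidistant cylindrical projection with φ₀ = 20.9° has h = 1 (meridians true) and k = cos φ₀ / cos φ along parallels.
At 73.1°: h = 1.000, k = 3.214; principal scales a = 3.214, b = 1.000.
sin(ω/2) = (a − b)/(a + b) = 2.214/4.214 = 0.5253, so ω = 2 arcsin(0.5253) ≈ 63.4°.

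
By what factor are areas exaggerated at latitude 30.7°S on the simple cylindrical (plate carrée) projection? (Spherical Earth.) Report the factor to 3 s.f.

For the equirectangular projection with φ₀ = 0 (plate carrée), h = 1 along meridians and k = sec φ along parallels.
Areal scale = h·k = 1 × sec φ; at 30.7°, h = 1.000, k = 1.163, so h·k = 1.163.

1.16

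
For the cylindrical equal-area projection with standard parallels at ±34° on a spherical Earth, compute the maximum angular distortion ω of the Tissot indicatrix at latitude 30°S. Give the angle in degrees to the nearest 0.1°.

For cylindrical equal-area with standard parallel φ₀, h = cos φ / cos φ₀ and k = cos φ₀ / cos φ, so h·k = 1.
At 30°: h = 1.045, k = 0.9573; principal scales a = 1.045, b = 0.9573.
sin(ω/2) = (a − b)/(a + b) = 0.08733/2.002 = 0.04362, so ω = 2 arcsin(0.04362) ≈ 5.0°.

5.0°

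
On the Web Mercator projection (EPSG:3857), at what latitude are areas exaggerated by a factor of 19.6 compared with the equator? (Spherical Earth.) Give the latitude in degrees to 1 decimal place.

Mercator areal scale is sec²φ.
sec²φ = 19.6  ⇒  cos²φ = 0.05102  ⇒  cos φ = 0.2259.
φ = arccos(0.2259) ≈ 76.9°.

76.9°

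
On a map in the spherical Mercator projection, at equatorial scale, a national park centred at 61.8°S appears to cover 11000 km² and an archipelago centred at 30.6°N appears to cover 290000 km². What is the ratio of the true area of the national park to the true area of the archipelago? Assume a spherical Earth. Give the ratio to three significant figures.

Mercator's areal exaggeration is sec²φ; hence true area = (apparent area) · cos²φ.
True area of national park: 11000 × cos²(61.8°) = 11000 × 0.2233 = 2456 km².
True area of archipelago: 290000 × cos²(30.6°) = 290000 × 0.7409 = 214900 km².
Ratio = 2456 / 214900 ≈ 0.0114.

0.0114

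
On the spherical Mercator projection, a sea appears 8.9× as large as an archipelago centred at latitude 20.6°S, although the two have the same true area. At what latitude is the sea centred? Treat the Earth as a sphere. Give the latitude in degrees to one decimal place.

71.7°

Mercator areal scale is sec²φ, so apparent-area ratio = sec²φ₁ / sec²φ₂ = cos²φ₂ / cos²φ₁.
cos²φ₂ / cos²φ₁ = 8.9  ⇒  cos φ₁ = cos 20.6° / √8.9 = 0.9361/2.983 = 0.3138.
φ₁ = arccos(0.3138) ≈ 71.7°.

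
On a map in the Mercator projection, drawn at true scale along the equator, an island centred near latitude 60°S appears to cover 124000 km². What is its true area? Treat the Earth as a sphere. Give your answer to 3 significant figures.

Mercator is conformal, so the point scale is isotropic: h = k = sec φ = 1/cos φ.
Areal scale = k² = sec²φ = 1/cos²(60°) = 1/0.5000² = 4.000.
True area = apparent / (areal scale) = 124000 / 4.000 ≈ 31000 km².

31000 km²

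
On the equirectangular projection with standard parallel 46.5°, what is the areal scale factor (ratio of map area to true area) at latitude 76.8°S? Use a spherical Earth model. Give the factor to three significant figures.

The equidistant cylindrical projection with φ₀ = 46.5° has h = 1 (meridians true) and k = cos φ₀ / cos φ along parallels.
Areal scale = h·k = 1 × cos φ₀ / cos φ; at 76.8°, h = 1.000, k = 3.014, so h·k = 3.014.

3.01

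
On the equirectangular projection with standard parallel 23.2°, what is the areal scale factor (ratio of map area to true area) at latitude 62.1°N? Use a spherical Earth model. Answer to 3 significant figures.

The equidistant cylindrical projection with φ₀ = 23.2° has h = 1 (meridians true) and k = cos φ₀ / cos φ along parallels.
Areal scale = h·k = 1 × cos φ₀ / cos φ; at 62.1°, h = 1.000, k = 1.964, so h·k = 1.964.

1.96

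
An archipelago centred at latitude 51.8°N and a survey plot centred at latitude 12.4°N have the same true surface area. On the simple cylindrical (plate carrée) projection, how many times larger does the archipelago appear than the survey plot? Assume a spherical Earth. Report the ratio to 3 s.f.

1.58

For the equirectangular projection with φ₀ = 0 (plate carrée), h = 1 along meridians and k = sec φ along parallels.
Areal scale at 51.8°: h·k = 1.000 × 1.617 = 1.617.
Areal scale at 12.4°: h·k = 1.000 × 1.024 = 1.024.
Ratio = 1.617/1.024 ≈ 1.58.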